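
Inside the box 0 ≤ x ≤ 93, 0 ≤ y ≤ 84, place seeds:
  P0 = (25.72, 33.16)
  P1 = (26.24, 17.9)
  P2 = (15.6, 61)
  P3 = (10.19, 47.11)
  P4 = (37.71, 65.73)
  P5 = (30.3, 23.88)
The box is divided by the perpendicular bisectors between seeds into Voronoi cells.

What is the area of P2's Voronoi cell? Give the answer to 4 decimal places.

Area of P2's cell: 776.6646

1. box [0,93]×[0,84]: [(0, 0) (93, 0) (93, 84) (0, 84)]
2. ⊥bis P2·P0 via (20.66,47.08): [(0, 39.57) (93, 73.376) (93, 84) (0, 84)]  |A|=2560.0121
3. ⊥bis P2·P1 via (20.92,39.45): [(0, 39.57) (93, 73.376) (93, 84) (0, 84)]  |A|=2560.0121
4. ⊥bis P2·P3 via (12.895,54.055): [(0, 59.0775) (25.9065, 48.9871) (93, 73.376) (93, 84) (0, 84)]  |A|=2307.3263
5. ⊥bis P2·P4 via (26.655,63.365): [(0, 59.0775) (25.9065, 48.9871) (29.4549, 50.277) (22.2405, 84) (0, 84)]  |A|=776.6646
6. ⊥bis P2·P5 via (22.95,42.44): [(0, 59.0775) (25.9065, 48.9871) (29.4549, 50.277) (22.2405, 84) (0, 84)]  |A|=776.6646
7. canonical 5-gon: [(0, 59.0775) (25.9065, 48.9871) (29.4549, 50.277) (22.2405, 84) (0, 84)]
8. shoelace: 776.6646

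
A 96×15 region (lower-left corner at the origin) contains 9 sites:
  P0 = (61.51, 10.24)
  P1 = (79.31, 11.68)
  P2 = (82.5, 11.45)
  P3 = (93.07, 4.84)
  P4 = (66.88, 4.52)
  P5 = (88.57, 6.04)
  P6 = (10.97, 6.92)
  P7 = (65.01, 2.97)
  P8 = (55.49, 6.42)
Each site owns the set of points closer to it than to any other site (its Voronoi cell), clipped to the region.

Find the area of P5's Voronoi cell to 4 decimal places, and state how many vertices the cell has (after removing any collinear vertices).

1. box [0,96]×[0,15]: [(0, 0) (96, 0) (96, 15) (0, 15)]
2. ⊥bis P5·P0 via (75.04,8.14): [(73.7766, 0) (96, 0) (96, 15) (76.1047, 15)]  |A|=315.89
3. ⊥bis P5·P1 via (83.94,8.86): [(78.5436, 0) (96, 0) (96, 15) (87.6797, 15)]  |A|=193.3251
4. ⊥bis P5·P2 via (85.535,8.745): [(80.2763, 2.8447) (78.5436, 0) (96, 0) (96, 15) (91.1099, 15)]  |A|=172.4776
5. ⊥bis P5·P3 via (90.82,5.44): [(80.2763, 2.8447) (78.5436, 0) (89.3693, 0) (93.3693, 15) (91.1099, 15)]  |A|=103.0176
6. ⊥bis P5·P4 via (77.725,5.28): [(80.2763, 2.8447) (78.5436, 0) (89.3693, 0) (93.3693, 15) (91.1099, 15)]  |A|=103.0176
7. ⊥bis P5·P6 via (49.77,6.48): [(80.2763, 2.8447) (78.5436, 0) (89.3693, 0) (93.3693, 15) (91.1099, 15)]  |A|=103.0176
8. ⊥bis P5·P7 via (76.79,4.505): [(80.2763, 2.8447) (78.5436, 0) (89.3693, 0) (93.3693, 15) (91.1099, 15)]  |A|=103.0176
9. ⊥bis P5·P8 via (72.03,6.23): [(80.2763, 2.8447) (78.5436, 0) (89.3693, 0) (93.3693, 15) (91.1099, 15)]  |A|=103.0176
10. canonical 5-gon: [(80.2763, 2.8447) (78.5436, 0) (89.3693, 0) (93.3693, 15) (91.1099, 15)]
11. shoelace: 103.0176

Area of P5's cell: 103.0176 (5 vertices)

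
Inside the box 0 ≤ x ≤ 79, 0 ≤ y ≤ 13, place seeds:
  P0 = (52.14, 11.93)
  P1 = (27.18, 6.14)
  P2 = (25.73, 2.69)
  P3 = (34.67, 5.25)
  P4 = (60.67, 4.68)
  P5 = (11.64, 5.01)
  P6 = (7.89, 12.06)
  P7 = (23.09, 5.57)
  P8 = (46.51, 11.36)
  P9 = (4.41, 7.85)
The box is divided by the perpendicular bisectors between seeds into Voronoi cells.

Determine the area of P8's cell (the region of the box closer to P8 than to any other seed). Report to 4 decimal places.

1. box [0,79]×[0,13]: [(0, 0) (79, 0) (79, 13) (0, 13)]
2. ⊥bis P8·P0 via (49.325,11.645): [(0, 0) (50.504, 0) (49.1878, 13) (0, 13)]  |A|=647.9967
3. ⊥bis P8·P1 via (36.845,8.75): [(39.2079, 0) (50.504, 0) (49.1878, 13) (35.6973, 13)]  |A|=161.1128
4. ⊥bis P8·P2 via (36.12,7.025): [(39.2079, 0) (50.504, 0) (49.1878, 13) (35.6973, 13)]  |A|=161.1128
5. ⊥bis P8·P3 via (40.59,8.305): [(44.8758, 0) (50.504, 0) (49.1878, 13) (38.1672, 13)]  |A|=108.2176
6. ⊥bis P8·P4 via (53.59,8.02): [(44.8758, 0) (49.8066, 0) (50.3807, 1.2172) (49.1878, 13) (38.1672, 13)]  |A|=107.7932
7. ⊥bis P8·P5 via (29.075,8.185): [(44.8758, 0) (49.8066, 0) (50.3807, 1.2172) (49.1878, 13) (38.1672, 13)]  |A|=107.7932
8. ⊥bis P8·P6 via (27.2,11.71): [(44.8758, 0) (49.8066, 0) (50.3807, 1.2172) (49.1878, 13) (38.1672, 13)]  |A|=107.7932
9. ⊥bis P8·P7 via (34.8,8.465): [(44.8758, 0) (49.8066, 0) (50.3807, 1.2172) (49.1878, 13) (38.1672, 13)]  |A|=107.7932
10. ⊥bis P8·P9 via (25.46,9.605): [(44.8758, 0) (49.8066, 0) (50.3807, 1.2172) (49.1878, 13) (38.1672, 13)]  |A|=107.7932
11. canonical 5-gon: [(44.8758, 0) (49.8066, 0) (50.3807, 1.2172) (49.1878, 13) (38.1672, 13)]
12. shoelace: 107.7932

Area of P8's cell: 107.7932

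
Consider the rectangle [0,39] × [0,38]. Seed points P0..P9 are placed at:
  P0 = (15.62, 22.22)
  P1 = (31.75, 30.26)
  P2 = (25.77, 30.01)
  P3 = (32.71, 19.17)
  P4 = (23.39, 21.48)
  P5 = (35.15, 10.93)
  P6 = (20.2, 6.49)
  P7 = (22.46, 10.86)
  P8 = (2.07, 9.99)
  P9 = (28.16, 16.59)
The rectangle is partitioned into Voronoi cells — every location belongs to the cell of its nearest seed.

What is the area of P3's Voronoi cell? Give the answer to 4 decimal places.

Area of P3's cell: 87.8829

1. box [0,39]×[0,38]: [(0, 0) (39, 0) (39, 38) (0, 38)]
2. ⊥bis P3·P0 via (24.165,20.695): [(20.4716, 0) (39, 0) (39, 38) (27.2534, 38)]  |A|=575.2251
3. ⊥bis P3·P1 via (32.23,24.715): [(24.7671, 24.069) (20.4716, 0) (39, 0) (39, 25.301)]  |A|=403.0326
4. ⊥bis P3·P2 via (29.24,24.59): [(28.9983, 24.4352) (24.2951, 21.4242) (20.4716, 0) (39, 0) (39, 25.301)]  |A|=397.5238
5. ⊥bis P3·P4 via (28.05,20.325): [(29.0703, 24.4415) (23.0124, 0) (39, 0) (39, 25.301)]  |A|=320.9968
6. ⊥bis P3·P5 via (33.93,15.05): [(29.0703, 24.4415) (26.1733, 12.7531) (39, 16.5513) (39, 25.301)]  |A|=112.9012
7. ⊥bis P3·P6 via (26.455,12.83): [(29.0703, 24.4415) (26.2439, 13.0382) (26.4499, 12.835) (39, 16.5513) (39, 25.301)]  |A|=112.8647
8. ⊥bis P3·P7 via (27.585,15.015): [(29.0703, 24.4415) (26.9332, 15.819) (28.7905, 13.5281) (39, 16.5513) (39, 25.301)]  |A|=109.1837
9. ⊥bis P3·P8 via (17.39,14.58): [(29.0703, 24.4415) (26.9332, 15.819) (28.7905, 13.5281) (39, 16.5513) (39, 25.301)]  |A|=109.1837
10. ⊥bis P3·P9 via (30.435,17.88): [(29.0703, 24.4415) (28.3537, 21.5505) (32.3115, 14.5707) (39, 16.5513) (39, 25.301)]  |A|=87.8829
11. canonical 5-gon: [(29.0703, 24.4415) (28.3537, 21.5505) (32.3115, 14.5707) (39, 16.5513) (39, 25.301)]
12. shoelace: 87.8829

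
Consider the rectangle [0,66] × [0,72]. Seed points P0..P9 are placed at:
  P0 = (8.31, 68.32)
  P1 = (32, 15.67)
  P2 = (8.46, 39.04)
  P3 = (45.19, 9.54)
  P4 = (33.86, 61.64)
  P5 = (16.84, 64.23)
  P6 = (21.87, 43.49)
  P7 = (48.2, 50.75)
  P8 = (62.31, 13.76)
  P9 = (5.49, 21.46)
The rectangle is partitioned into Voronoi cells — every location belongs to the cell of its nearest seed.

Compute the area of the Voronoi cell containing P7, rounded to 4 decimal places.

Area of P7's cell: 979.8992

1. box [0,66]×[0,72]: [(0, 0) (66, 0) (66, 72) (0, 72)]
2. ⊥bis P7·P0 via (28.255,59.535): [(2.0321, 0) (66, 0) (66, 72) (33.7453, 72)]  |A|=3464.0104
3. ⊥bis P7·P1 via (40.1,33.21): [(20.6218, 42.2051) (66, 21.2493) (66, 72) (33.7453, 72)]  |A|=1631.9989
4. ⊥bis P7·P2 via (28.33,44.895): [(25.7152, 53.7688) (30.4616, 37.661) (66, 21.2493) (66, 72) (33.7453, 72)]  |A|=1563.5345
5. ⊥bis P7·P3 via (46.695,30.145): [(25.7152, 53.7688) (30.4616, 37.661) (46.7449, 30.1414) (66, 28.735) (66, 72) (33.7453, 72)]  |A|=1491.4666
6. ⊥bis P7·P4 via (41.03,56.195): [(29.4813, 40.9877) (30.4616, 37.661) (46.7449, 30.1414) (66, 28.735) (66, 72) (53.0325, 72)]  |A|=1106.7486
7. ⊥bis P7·P5 via (32.52,57.49): [(29.4813, 40.9877) (30.4616, 37.661) (46.7449, 30.1414) (66, 28.735) (66, 72) (53.0325, 72)]  |A|=1106.7486
8. ⊥bis P7·P6 via (35.035,47.12): [(34.7962, 47.9862) (38.691, 33.8607) (46.7449, 30.1414) (66, 28.735) (66, 72) (53.0325, 72)]  |A|=1043.7566
9. ⊥bis P7·P8 via (55.255,32.255): [(34.7962, 47.9862) (38.691, 33.8607) (46.7449, 30.1414) (49.2368, 29.9593) (66, 36.3537) (66, 72) (53.0325, 72)]  |A|=979.8992
10. ⊥bis P7·P9 via (26.845,36.105): [(34.7962, 47.9862) (38.691, 33.8607) (46.7449, 30.1414) (49.2368, 29.9593) (66, 36.3537) (66, 72) (53.0325, 72)]  |A|=979.8992
11. canonical 7-gon: [(34.7962, 47.9862) (38.691, 33.8607) (46.7449, 30.1414) (49.2368, 29.9593) (66, 36.3537) (66, 72) (53.0325, 72)]
12. shoelace: 979.8992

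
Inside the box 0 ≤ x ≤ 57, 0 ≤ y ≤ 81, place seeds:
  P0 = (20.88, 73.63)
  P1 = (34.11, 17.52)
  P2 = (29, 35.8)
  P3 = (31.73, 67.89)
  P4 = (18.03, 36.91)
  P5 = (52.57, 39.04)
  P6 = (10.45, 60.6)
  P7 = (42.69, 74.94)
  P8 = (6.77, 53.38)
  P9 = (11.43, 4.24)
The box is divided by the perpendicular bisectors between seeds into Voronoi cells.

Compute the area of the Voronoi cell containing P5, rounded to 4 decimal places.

1. box [0,57]×[0,81]: [(0, 0) (57, 0) (57, 81) (0, 81)]
2. ⊥bis P5·P0 via (36.725,56.335): [(0, 22.689) (0, 0) (57, 0) (57, 74.9102)]  |A|=2781.5759
3. ⊥bis P5·P1 via (43.34,28.28): [(24.1089, 44.7766) (57, 16.5624) (57, 74.9102)]  |A|=959.5626
4. ⊥bis P5·P2 via (40.785,37.42): [(38.0216, 57.5229) (41.8678, 29.5428) (57, 16.5624) (57, 74.9102)]  |A|=740.4107
5. ⊥bis P5·P3 via (42.15,53.465): [(38.9019, 51.1187) (41.8678, 29.5428) (57, 16.5624) (57, 64.192)]  |A|=574.9981
6. ⊥bis P5·P4 via (35.3,37.975): [(38.9019, 51.1187) (41.8678, 29.5428) (57, 16.5624) (57, 64.192)]  |A|=574.9981
7. ⊥bis P5·P6 via (31.51,49.82): [(38.9019, 51.1187) (41.8678, 29.5428) (57, 16.5624) (57, 64.192)]  |A|=574.9981
8. ⊥bis P5·P7 via (47.63,56.99): [(46.6605, 56.7232) (38.9019, 51.1187) (41.8678, 29.5428) (57, 16.5624) (57, 59.5687)]  |A|=551.0968
9. ⊥bis P5·P8 via (29.67,46.21): [(46.6605, 56.7232) (38.9019, 51.1187) (41.8678, 29.5428) (57, 16.5624) (57, 59.5687)]  |A|=551.0968
10. ⊥bis P5·P9 via (32,21.64): [(46.6605, 56.7232) (38.9019, 51.1187) (41.8678, 29.5428) (57, 16.5624) (57, 59.5687)]  |A|=551.0968
11. canonical 5-gon: [(46.6605, 56.7232) (38.9019, 51.1187) (41.8678, 29.5428) (57, 16.5624) (57, 59.5687)]
12. shoelace: 551.0968

Area of P5's cell: 551.0968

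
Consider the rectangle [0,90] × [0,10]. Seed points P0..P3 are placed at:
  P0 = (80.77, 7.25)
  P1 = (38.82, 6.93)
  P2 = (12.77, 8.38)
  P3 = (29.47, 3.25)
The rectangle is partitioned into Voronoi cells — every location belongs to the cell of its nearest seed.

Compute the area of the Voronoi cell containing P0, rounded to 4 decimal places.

1. box [0,90]×[0,10]: [(0, 0) (90, 0) (90, 10) (0, 10)]
2. ⊥bis P0·P1 via (59.795,7.09): [(59.8491, 0) (90, 0) (90, 10) (59.7728, 10)]  |A|=301.8906
3. ⊥bis P0·P2 via (46.77,7.815): [(59.8491, 0) (90, 0) (90, 10) (59.7728, 10)]  |A|=301.8906
4. ⊥bis P0·P3 via (55.12,5.25): [(59.8491, 0) (90, 0) (90, 10) (59.7728, 10)]  |A|=301.8906
5. canonical 4-gon: [(59.8491, 0) (90, 0) (90, 10) (59.7728, 10)]
6. shoelace: 301.8906

Area of P0's cell: 301.8906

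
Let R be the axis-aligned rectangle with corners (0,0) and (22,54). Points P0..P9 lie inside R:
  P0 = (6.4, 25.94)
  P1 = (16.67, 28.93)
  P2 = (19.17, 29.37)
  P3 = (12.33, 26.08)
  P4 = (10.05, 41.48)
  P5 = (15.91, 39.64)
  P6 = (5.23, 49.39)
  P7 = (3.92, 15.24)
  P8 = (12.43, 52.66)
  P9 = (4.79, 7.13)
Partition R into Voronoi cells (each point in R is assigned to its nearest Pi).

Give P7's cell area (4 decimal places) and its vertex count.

1. box [0,22]×[0,54]: [(0, 0) (22, 0) (22, 54) (0, 54)]
2. ⊥bis P7·P0 via (5.16,20.59): [(0, 21.786) (0, 0) (22, 0) (22, 16.6869)]  |A|=423.2015
3. ⊥bis P7·P1 via (10.295,22.085): [(14.1334, 18.5102) (0, 21.786) (0, 0) (22, 0) (22, 11.1837)]  |A|=401.5556
4. ⊥bis P7·P2 via (11.545,22.305): [(20.9021, 12.2062) (14.1334, 18.5102) (0, 21.786) (0, 0) (22, 0) (22, 11.0213)]  |A|=401.4665
5. ⊥bis P7·P3 via (8.125,20.66): [(9.5168, 19.5802) (0, 21.786) (0, 0) (22, 0) (22, 9.8954)]  |A|=380.8114
6. ⊥bis P7·P4 via (6.985,28.36): [(9.5168, 19.5802) (0, 21.786) (0, 0) (22, 0) (22, 9.8954)]  |A|=380.8114
7. ⊥bis P7·P5 via (9.915,27.44): [(9.5168, 19.5802) (0, 21.786) (0, 0) (22, 0) (22, 9.8954)]  |A|=380.8114
8. ⊥bis P7·P6 via (4.575,32.315): [(9.5168, 19.5802) (0, 21.786) (0, 0) (22, 0) (22, 9.8954)]  |A|=380.8114
9. ⊥bis P7·P8 via (8.175,33.95): [(9.5168, 19.5802) (0, 21.786) (0, 0) (22, 0) (22, 9.8954)]  |A|=380.8114
10. ⊥bis P7·P9 via (4.355,11.185): [(18.3962, 12.6913) (9.5168, 19.5802) (0, 21.786) (0, 10.7178)]  |A|=124.7934
11. canonical 4-gon: [(18.3962, 12.6913) (9.5168, 19.5802) (0, 21.786) (0, 10.7178)]
12. shoelace: 124.7934

Area of P7's cell: 124.7934 (4 vertices)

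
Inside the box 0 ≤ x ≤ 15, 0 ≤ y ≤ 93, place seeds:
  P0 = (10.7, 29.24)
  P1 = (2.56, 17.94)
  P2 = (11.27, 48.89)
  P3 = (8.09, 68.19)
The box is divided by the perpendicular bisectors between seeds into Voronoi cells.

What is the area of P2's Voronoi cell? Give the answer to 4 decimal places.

1. box [0,15]×[0,93]: [(0, 0) (15, 0) (15, 93) (0, 93)]
2. ⊥bis P2·P0 via (10.985,39.065): [(0, 39.3836) (15, 38.9485) (15, 93) (0, 93)]  |A|=807.5086
3. ⊥bis P2·P1 via (6.915,33.415): [(0, 39.3836) (15, 38.9485) (15, 93) (0, 93)]  |A|=807.5086
4. ⊥bis P2·P3 via (9.68,58.54): [(0, 56.9451) (0, 39.3836) (15, 38.9485) (15, 59.4166)]  |A|=285.2208
5. canonical 4-gon: [(0, 56.9451) (0, 39.3836) (15, 38.9485) (15, 59.4166)]
6. shoelace: 285.2208

Area of P2's cell: 285.2208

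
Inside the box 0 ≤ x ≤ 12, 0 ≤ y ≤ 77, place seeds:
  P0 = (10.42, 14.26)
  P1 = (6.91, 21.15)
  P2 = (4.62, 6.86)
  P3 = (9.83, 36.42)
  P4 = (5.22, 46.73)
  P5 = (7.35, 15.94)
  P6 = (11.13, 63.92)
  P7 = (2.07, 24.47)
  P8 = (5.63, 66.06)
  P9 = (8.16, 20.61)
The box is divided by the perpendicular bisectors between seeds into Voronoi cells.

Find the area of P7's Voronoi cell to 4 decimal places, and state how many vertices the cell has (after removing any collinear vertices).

Area of P7's cell: 76.6326 (4 vertices)

1. box [0,12]×[0,77]: [(0, 0) (12, 0) (12, 77) (0, 77)]
2. ⊥bis P7·P0 via (6.245,19.365): [(0, 14.2577) (12, 24.0716) (12, 77) (0, 77)]  |A|=694.0244
3. ⊥bis P7·P1 via (4.49,22.81): [(0, 16.2643) (12, 33.7583) (12, 77) (0, 77)]  |A|=623.8641
4. ⊥bis P7·P2 via (3.345,15.665): [(0, 16.2643) (12, 33.7583) (12, 77) (0, 77)]  |A|=623.8641
5. ⊥bis P7·P3 via (5.95,30.445): [(0, 34.3088) (0, 16.2643) (8.5632, 28.7481)]  |A|=77.2591
6. ⊥bis P7·P4 via (3.645,35.6): [(0, 34.3088) (0, 16.2643) (8.5632, 28.7481)]  |A|=77.2591
7. ⊥bis P7·P5 via (4.71,20.205): [(0, 34.3088) (0, 17.2895) (1.2222, 18.0461) (8.5632, 28.7481)]  |A|=76.6326
8. ⊥bis P7·P6 via (6.6,44.195): [(0, 34.3088) (0, 17.2895) (1.2222, 18.0461) (8.5632, 28.7481)]  |A|=76.6326
9. ⊥bis P7·P8 via (3.85,45.265): [(0, 34.3088) (0, 17.2895) (1.2222, 18.0461) (8.5632, 28.7481)]  |A|=76.6326
10. ⊥bis P7·P9 via (5.115,22.54): [(0, 34.3088) (0, 17.2895) (1.2222, 18.0461) (8.5632, 28.7481)]  |A|=76.6326
11. canonical 4-gon: [(0, 34.3088) (0, 17.2895) (1.2222, 18.0461) (8.5632, 28.7481)]
12. shoelace: 76.6326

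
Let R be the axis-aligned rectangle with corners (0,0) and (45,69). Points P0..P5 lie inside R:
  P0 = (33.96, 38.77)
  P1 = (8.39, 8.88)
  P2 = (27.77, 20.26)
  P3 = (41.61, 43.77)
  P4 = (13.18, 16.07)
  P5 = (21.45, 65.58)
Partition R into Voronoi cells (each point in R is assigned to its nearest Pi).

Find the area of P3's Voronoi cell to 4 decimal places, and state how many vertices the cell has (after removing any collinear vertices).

Area of P3's cell: 277.3108 (3 vertices)

1. box [0,45]×[0,69]: [(0, 0) (45, 0) (45, 69) (0, 69)]
2. ⊥bis P3·P0 via (37.785,41.27): [(45, 30.2311) (45, 69) (19.6608, 69)]  |A|=491.1868
3. ⊥bis P3·P1 via (25,26.325): [(45, 30.2311) (45, 69) (19.6608, 69)]  |A|=491.1868
4. ⊥bis P3·P2 via (34.69,32.015): [(45, 30.2311) (45, 69) (19.6608, 69)]  |A|=491.1868
5. ⊥bis P3·P4 via (27.395,29.92): [(45, 30.2311) (45, 69) (19.6608, 69)]  |A|=491.1868
6. ⊥bis P3·P5 via (31.53,54.675): [(29.9675, 53.2307) (45, 30.2311) (45, 67.1259)]  |A|=277.3108
7. canonical 3-gon: [(29.9675, 53.2307) (45, 30.2311) (45, 67.1259)]
8. shoelace: 277.3108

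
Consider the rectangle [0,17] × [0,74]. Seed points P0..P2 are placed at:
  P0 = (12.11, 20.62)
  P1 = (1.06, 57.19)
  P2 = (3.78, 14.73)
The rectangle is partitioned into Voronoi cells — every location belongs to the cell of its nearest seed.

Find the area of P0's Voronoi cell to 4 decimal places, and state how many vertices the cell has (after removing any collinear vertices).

1. box [0,17]×[0,74]: [(0, 0) (17, 0) (17, 74) (0, 74)]
2. ⊥bis P0·P1 via (6.585,38.905): [(0, 36.9153) (0, 0) (17, 0) (17, 42.052)]  |A|=671.2218
3. ⊥bis P0·P2 via (7.945,17.675): [(0, 36.9153) (0, 28.9113) (17, 4.8689) (17, 42.052)]  |A|=384.0904
4. canonical 4-gon: [(0, 36.9153) (0, 28.9113) (17, 4.8689) (17, 42.052)]
5. shoelace: 384.0904

Area of P0's cell: 384.0904 (4 vertices)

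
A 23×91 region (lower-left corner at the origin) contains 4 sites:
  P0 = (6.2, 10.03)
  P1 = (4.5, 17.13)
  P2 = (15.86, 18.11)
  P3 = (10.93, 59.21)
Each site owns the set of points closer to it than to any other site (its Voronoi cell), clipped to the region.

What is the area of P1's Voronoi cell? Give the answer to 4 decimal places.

Area of P1's cell: 237.6063

1. box [0,23]×[0,91]: [(0, 0) (23, 0) (23, 91) (0, 91)]
2. ⊥bis P1·P0 via (5.35,13.58): [(0, 12.299) (23, 17.8061) (23, 91) (0, 91)]  |A|=1746.7917
3. ⊥bis P1·P2 via (10.18,17.62): [(0, 12.299) (10.4237, 14.7948) (3.8497, 91) (0, 91)]  |A|=556.8614
4. ⊥bis P1·P3 via (7.715,38.17): [(0, 39.3489) (0, 12.299) (10.4237, 14.7948) (8.4164, 38.0628)]  |A|=237.6063
5. canonical 4-gon: [(0, 39.3489) (0, 12.299) (10.4237, 14.7948) (8.4164, 38.0628)]
6. shoelace: 237.6063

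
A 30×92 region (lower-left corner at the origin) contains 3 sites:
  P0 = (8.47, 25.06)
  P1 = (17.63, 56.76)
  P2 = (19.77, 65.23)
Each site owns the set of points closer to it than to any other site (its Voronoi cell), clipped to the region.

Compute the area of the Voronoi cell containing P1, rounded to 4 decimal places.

1. box [0,30]×[0,92]: [(0, 0) (30, 0) (30, 92) (0, 92)]
2. ⊥bis P1·P0 via (13.05,40.91): [(0, 44.6809) (30, 36.0121) (30, 92) (0, 92)]  |A|=1549.6041
3. ⊥bis P1·P2 via (18.7,60.995): [(0, 65.7197) (0, 44.6809) (30, 36.0121) (30, 58.14)]  |A|=647.499
4. canonical 4-gon: [(0, 65.7197) (0, 44.6809) (30, 36.0121) (30, 58.14)]
5. shoelace: 647.499

Area of P1's cell: 647.4990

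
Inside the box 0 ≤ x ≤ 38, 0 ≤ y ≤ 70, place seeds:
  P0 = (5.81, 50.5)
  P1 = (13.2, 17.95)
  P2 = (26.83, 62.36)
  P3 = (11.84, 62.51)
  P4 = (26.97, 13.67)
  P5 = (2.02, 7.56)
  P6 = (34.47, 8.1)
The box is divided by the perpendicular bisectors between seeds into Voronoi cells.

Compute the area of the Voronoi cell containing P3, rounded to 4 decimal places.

1. box [0,38]×[0,70]: [(0, 0) (38, 0) (38, 70) (0, 70)]
2. ⊥bis P3·P0 via (8.825,56.505): [(0, 60.9359) (38, 41.8568) (38, 70) (0, 70)]  |A|=706.9399
3. ⊥bis P3·P1 via (12.52,40.23): [(0, 60.9359) (38, 41.8568) (38, 70) (0, 70)]  |A|=706.9399
4. ⊥bis P3·P2 via (19.335,62.435): [(0, 60.9359) (19.2234, 51.2841) (19.4107, 70) (0, 70)]  |A|=268.7657
5. ⊥bis P3·P4 via (19.405,38.09): [(0, 60.9359) (19.2234, 51.2841) (19.4107, 70) (0, 70)]  |A|=268.7657
6. ⊥bis P3·P5 via (6.93,35.035): [(0, 60.9359) (19.2234, 51.2841) (19.4107, 70) (0, 70)]  |A|=268.7657
7. ⊥bis P3·P6 via (23.155,35.305): [(0, 60.9359) (19.2234, 51.2841) (19.4107, 70) (0, 70)]  |A|=268.7657
8. canonical 4-gon: [(0, 60.9359) (19.2234, 51.2841) (19.4107, 70) (0, 70)]
9. shoelace: 268.7657

Area of P3's cell: 268.7657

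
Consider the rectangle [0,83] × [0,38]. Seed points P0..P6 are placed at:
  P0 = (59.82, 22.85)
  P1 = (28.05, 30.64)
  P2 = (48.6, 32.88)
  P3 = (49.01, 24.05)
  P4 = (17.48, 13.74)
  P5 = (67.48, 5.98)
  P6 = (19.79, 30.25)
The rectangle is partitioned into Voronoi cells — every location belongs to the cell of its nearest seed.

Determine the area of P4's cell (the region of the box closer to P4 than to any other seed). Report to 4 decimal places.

Area of P4's cell: 777.5937

1. box [0,83]×[0,38]: [(0, 0) (83, 0) (83, 38) (0, 38)]
2. ⊥bis P4·P0 via (38.65,18.295): [(0, 0) (42.5864, 0) (34.4102, 38) (0, 38)]  |A|=1462.9358
3. ⊥bis P4·P1 via (22.765,22.19): [(0, 36.4282) (0, 0) (42.5864, 0) (40.1517, 11.3156)]  |A|=972.273
4. ⊥bis P4·P2 via (33.04,23.31): [(0, 36.4282) (0, 0) (42.5864, 0) (40.1517, 11.3156)]  |A|=972.273
5. ⊥bis P4·P3 via (33.245,18.895): [(34.5849, 14.7973) (0, 36.4282) (0, 0) (39.4235, 0)]  |A|=921.6142
6. ⊥bis P4·P5 via (42.48,9.86): [(34.5849, 14.7973) (0, 36.4282) (0, 0) (39.4235, 0)]  |A|=921.6142
7. ⊥bis P4·P6 via (18.635,21.995): [(34.5849, 14.7973) (24.3568, 21.1944) (0, 24.6023) (0, 0) (39.4235, 0)]  |A|=777.5937
8. canonical 5-gon: [(34.5849, 14.7973) (24.3568, 21.1944) (0, 24.6023) (0, 0) (39.4235, 0)]
9. shoelace: 777.5937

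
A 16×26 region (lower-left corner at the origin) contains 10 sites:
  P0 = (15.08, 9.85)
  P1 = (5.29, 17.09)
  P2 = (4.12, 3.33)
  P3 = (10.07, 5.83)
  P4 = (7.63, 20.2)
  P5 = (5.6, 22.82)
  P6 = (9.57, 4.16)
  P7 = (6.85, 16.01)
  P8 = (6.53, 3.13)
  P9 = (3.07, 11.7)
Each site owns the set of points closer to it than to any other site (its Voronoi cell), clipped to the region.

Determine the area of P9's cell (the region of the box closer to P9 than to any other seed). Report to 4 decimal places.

1. box [0,16]×[0,26]: [(0, 0) (16, 0) (16, 26) (0, 26)]
2. ⊥bis P9·P0 via (9.075,10.775): [(0, 0) (7.4152, 0) (11.4202, 26) (0, 26)]  |A|=244.8611
3. ⊥bis P9·P1 via (4.18,14.395): [(0, 16.1166) (0, 0) (7.4152, 0) (9.3073, 12.2832)]  |A|=120.5427
4. ⊥bis P9·P2 via (3.595,7.515): [(0, 16.1166) (0, 7.064) (8.6709, 8.1518) (9.3073, 12.2832)]  |A|=59.6933
5. ⊥bis P9·P3 via (6.57,8.765): [(0, 16.1166) (0, 7.064) (5.7483, 7.7851) (9.2594, 11.9721) (9.3073, 12.2832)]  |A|=54.2185
6. ⊥bis P9·P4 via (5.35,15.95): [(0, 16.1166) (0, 7.064) (5.7483, 7.7851) (9.2594, 11.9721) (9.3073, 12.2832)]  |A|=54.2185
7. ⊥bis P9·P5 via (4.335,17.26): [(0, 16.1166) (0, 7.064) (5.7483, 7.7851) (9.2594, 11.9721) (9.3073, 12.2832)]  |A|=54.2185
8. ⊥bis P9·P6 via (6.32,7.93): [(0, 16.1166) (0, 7.064) (5.7483, 7.7851) (9.2594, 11.9721) (9.3073, 12.2832)]  |A|=54.2185
9. ⊥bis P9·P7 via (4.96,13.855): [(4.4898, 14.2674) (0, 16.1166) (0, 7.064) (5.7483, 7.7851) (8.3472, 10.8843)]  |A|=49.7805
10. ⊥bis P9·P8 via (4.8,7.415): [(4.4898, 14.2674) (0, 16.1166) (0, 7.064) (5.7025, 7.7794) (5.7645, 7.8044) (8.3472, 10.8843)]  |A|=49.7802
11. canonical 6-gon: [(4.4898, 14.2674) (0, 16.1166) (0, 7.064) (5.7025, 7.7794) (5.7645, 7.8044) (8.3472, 10.8843)]
12. shoelace: 49.7802

Area of P9's cell: 49.7802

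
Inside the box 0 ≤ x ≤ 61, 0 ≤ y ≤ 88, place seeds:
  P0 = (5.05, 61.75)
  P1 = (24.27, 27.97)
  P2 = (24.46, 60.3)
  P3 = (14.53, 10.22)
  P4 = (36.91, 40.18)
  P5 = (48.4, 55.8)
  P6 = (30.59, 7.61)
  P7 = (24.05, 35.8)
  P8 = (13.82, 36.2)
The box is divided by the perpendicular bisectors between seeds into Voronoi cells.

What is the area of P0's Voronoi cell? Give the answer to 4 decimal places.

1. box [0,61]×[0,88]: [(0, 0) (61, 0) (61, 88) (0, 88)]
2. ⊥bis P0·P1 via (14.66,44.86): [(0, 36.5188) (61, 71.2263) (61, 88) (0, 88)]  |A|=2081.7729
3. ⊥bis P0·P2 via (14.755,61.025): [(0, 36.5188) (13.498, 44.1989) (16.7701, 88) (0, 88)]  |A|=714.7226
4. ⊥bis P0·P3 via (9.79,35.985): [(0, 36.5188) (13.498, 44.1989) (16.7701, 88) (0, 88)]  |A|=714.7226
5. ⊥bis P0·P4 via (20.98,50.965): [(0, 36.5188) (13.498, 44.1989) (16.7701, 88) (0, 88)]  |A|=714.7226
6. ⊥bis P0·P5 via (26.725,58.775): [(0, 36.5188) (13.498, 44.1989) (16.7701, 88) (0, 88)]  |A|=714.7226
7. ⊥bis P0·P6 via (17.82,34.68): [(0, 36.5188) (13.498, 44.1989) (16.7701, 88) (0, 88)]  |A|=714.7226
8. ⊥bis P0·P7 via (14.55,48.775): [(0, 38.1218) (13.7988, 48.225) (16.7701, 88) (0, 88)]  |A|=677.6455
9. ⊥bis P0·P8 via (9.435,48.975): [(0, 45.7365) (13.9711, 50.532) (16.7701, 88) (0, 88)]  |A|=609.4064
10. canonical 4-gon: [(0, 45.7365) (13.9711, 50.532) (16.7701, 88) (0, 88)]
11. shoelace: 609.4064

Area of P0's cell: 609.4064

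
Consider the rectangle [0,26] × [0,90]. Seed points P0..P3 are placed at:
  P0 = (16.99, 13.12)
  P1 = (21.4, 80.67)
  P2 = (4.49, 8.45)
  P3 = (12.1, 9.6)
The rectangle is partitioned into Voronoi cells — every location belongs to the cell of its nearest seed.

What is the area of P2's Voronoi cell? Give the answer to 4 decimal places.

Area of P2's cell: 233.2383

1. box [0,26]×[0,90]: [(0, 0) (26, 0) (26, 90) (0, 90)]
2. ⊥bis P2·P0 via (10.74,10.785): [(0, 39.5323) (0, 0) (14.7693, 0)]  |A|=291.9319
3. ⊥bis P2·P1 via (12.945,44.56): [(0, 39.5323) (0, 0) (14.7693, 0)]  |A|=291.9319
4. ⊥bis P2·P3 via (8.295,9.025): [(6.1877, 22.97) (0, 39.5323) (0, 0) (9.6588, 0)]  |A|=233.2383
5. canonical 4-gon: [(6.1877, 22.97) (0, 39.5323) (0, 0) (9.6588, 0)]
6. shoelace: 233.2383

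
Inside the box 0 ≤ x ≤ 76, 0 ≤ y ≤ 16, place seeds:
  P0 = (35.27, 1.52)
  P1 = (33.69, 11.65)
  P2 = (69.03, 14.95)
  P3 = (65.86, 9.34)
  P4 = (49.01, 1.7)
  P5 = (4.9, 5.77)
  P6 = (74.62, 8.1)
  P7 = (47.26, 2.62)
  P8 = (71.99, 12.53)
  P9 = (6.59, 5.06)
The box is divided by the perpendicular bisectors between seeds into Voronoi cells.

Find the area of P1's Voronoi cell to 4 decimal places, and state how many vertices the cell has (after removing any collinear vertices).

1. box [0,76]×[0,16]: [(0, 0) (76, 0) (76, 16) (0, 16)]
2. ⊥bis P1·P0 via (34.48,6.585): [(0, 1.2071) (76, 13.061) (76, 16) (0, 16)]  |A|=673.8143
3. ⊥bis P1·P2 via (51.36,13.3): [(0, 1.2071) (51.7357, 9.2764) (51.1079, 16) (0, 16)]  |A|=554.4754
4. ⊥bis P1·P3 via (49.775,10.495): [(0, 1.2071) (49.6643, 8.9533) (50.1703, 16) (0, 16)]  |A|=544.1069
5. ⊥bis P1·P4 via (41.35,6.675): [(0, 1.2071) (42.0593, 7.7672) (47.4064, 16) (0, 16)]  |A|=506.2348
6. ⊥bis P1·P5 via (19.295,8.71): [(20.1844, 4.3553) (42.0593, 7.7672) (47.4064, 16) (17.8061, 16)]  |A|=253.268
7. ⊥bis P1·P6 via (54.155,9.875): [(20.1844, 4.3553) (42.0593, 7.7672) (47.4064, 16) (17.8061, 16)]  |A|=253.268
8. ⊥bis P1·P7 via (40.475,7.135): [(20.1844, 4.3553) (40.7609, 7.5646) (46.3741, 16) (17.8061, 16)]  |A|=244.1108
9. ⊥bis P1·P8 via (52.84,12.09): [(20.1844, 4.3553) (40.7609, 7.5646) (46.3741, 16) (17.8061, 16)]  |A|=244.1108
10. ⊥bis P1·P9 via (20.14,8.355): [(21.0787, 4.4948) (40.7609, 7.5646) (46.3741, 16) (18.2809, 16)]  |A|=236.0064
11. canonical 4-gon: [(21.0787, 4.4948) (40.7609, 7.5646) (46.3741, 16) (18.2809, 16)]
12. shoelace: 236.0064

Area of P1's cell: 236.0064 (4 vertices)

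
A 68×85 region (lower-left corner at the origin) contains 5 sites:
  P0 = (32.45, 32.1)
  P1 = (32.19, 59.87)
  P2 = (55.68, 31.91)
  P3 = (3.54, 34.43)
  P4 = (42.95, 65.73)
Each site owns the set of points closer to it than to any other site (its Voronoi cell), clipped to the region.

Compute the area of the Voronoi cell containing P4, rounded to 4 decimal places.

1. box [0,68]×[0,85]: [(0, 0) (68, 0) (68, 85) (0, 85)]
2. ⊥bis P4·P0 via (37.7,48.915): [(0, 60.6857) (68, 39.4547) (68, 85) (0, 85)]  |A|=2375.2251
3. ⊥bis P4·P1 via (37.57,62.8): [(46.6545, 46.1192) (68, 39.4547) (68, 85) (25.4797, 85)]  |A|=1312.7053
4. ⊥bis P4·P2 via (49.315,48.82): [(45.8865, 47.5295) (68, 55.8531) (68, 85) (25.4797, 85)]  |A|=1118.8996
5. ⊥bis P4·P3 via (23.245,50.08): [(45.8865, 47.5295) (68, 55.8531) (68, 85) (25.4797, 85)]  |A|=1118.8996
6. canonical 4-gon: [(45.8865, 47.5295) (68, 55.8531) (68, 85) (25.4797, 85)]
7. shoelace: 1118.8996

Area of P4's cell: 1118.8996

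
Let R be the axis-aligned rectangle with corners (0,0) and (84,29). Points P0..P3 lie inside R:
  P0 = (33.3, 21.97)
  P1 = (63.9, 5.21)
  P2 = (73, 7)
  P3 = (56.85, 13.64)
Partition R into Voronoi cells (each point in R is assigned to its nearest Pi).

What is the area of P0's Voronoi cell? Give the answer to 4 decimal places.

Area of P0's cell: 1273.2731

1. box [0,84]×[0,29]: [(0, 0) (84, 0) (84, 29) (0, 29)]
2. ⊥bis P0·P1 via (48.6,13.59): [(0, 0) (41.1566, 0) (57.0402, 29) (0, 29)]  |A|=1423.8541
3. ⊥bis P0·P2 via (53.15,14.485): [(0, 0) (41.1566, 0) (57.0402, 29) (0, 29)]  |A|=1423.8541
4. ⊥bis P0·P3 via (45.075,17.805): [(0, 0) (38.7771, 0) (49.0348, 29) (0, 29)]  |A|=1273.2731
5. canonical 4-gon: [(0, 0) (38.7771, 0) (49.0348, 29) (0, 29)]
6. shoelace: 1273.2731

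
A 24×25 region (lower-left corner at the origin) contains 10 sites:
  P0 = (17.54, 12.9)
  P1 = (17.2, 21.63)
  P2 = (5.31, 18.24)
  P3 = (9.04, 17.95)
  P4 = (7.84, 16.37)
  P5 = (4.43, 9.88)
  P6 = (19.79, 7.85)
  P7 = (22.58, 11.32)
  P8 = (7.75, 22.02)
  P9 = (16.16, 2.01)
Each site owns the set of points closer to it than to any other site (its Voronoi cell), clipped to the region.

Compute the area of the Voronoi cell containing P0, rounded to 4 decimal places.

Area of P0's cell: 65.9775

1. box [0,24]×[0,25]: [(0, 0) (24, 0) (24, 25) (0, 25)]
2. ⊥bis P0·P1 via (17.37,17.265): [(0, 16.5885) (0, 0) (24, 0) (24, 17.5232)]  |A|=409.3406
3. ⊥bis P0·P2 via (11.425,15.57): [(12.075, 17.0588) (4.6267, 0) (24, 0) (24, 17.5232)]  |A|=269.7246
4. ⊥bis P0·P3 via (13.29,15.425): [(14.3124, 17.1459) (6.0154, 3.1807) (4.6267, 0) (24, 0) (24, 17.5232)]  |A|=254.4633
5. ⊥bis P0·P4 via (12.69,14.635): [(14.3124, 17.1459) (12.4923, 14.0823) (7.4546, 0) (24, 0) (24, 17.5232)]  |A|=231.821
6. ⊥bis P0·P5 via (10.985,11.39): [(14.3124, 17.1459) (12.4923, 14.0823) (11.1982, 10.4647) (13.6088, 0) (24, 0) (24, 17.5232)]  |A|=199.6201
7. ⊥bis P0·P6 via (18.665,10.375): [(14.3124, 17.1459) (12.4923, 14.0823) (11.1982, 10.4647) (11.9119, 7.3662) (24, 12.752) (24, 17.5232)]  |A|=84.2747
8. ⊥bis P0·P7 via (20.06,12.11): [(21.7293, 17.4348) (14.3124, 17.1459) (12.4923, 14.0823) (11.1982, 10.4647) (11.9119, 7.3662) (19.6543, 10.8158)]  |A|=66.4842
9. ⊥bis P0·P8 via (12.645,17.46): [(21.7293, 17.4348) (14.3124, 17.1459) (12.4923, 14.0823) (11.1982, 10.4647) (11.9119, 7.3662) (19.6543, 10.8158)]  |A|=66.4842
10. ⊥bis P0·P9 via (16.85,7.455): [(21.7293, 17.4348) (14.3124, 17.1459) (12.4923, 14.0823) (11.1982, 10.4647) (11.7424, 8.1022) (13.1606, 7.9225) (19.6543, 10.8158)]  |A|=65.9775
11. canonical 7-gon: [(21.7293, 17.4348) (14.3124, 17.1459) (12.4923, 14.0823) (11.1982, 10.4647) (11.7424, 8.1022) (13.1606, 7.9225) (19.6543, 10.8158)]
12. shoelace: 65.9775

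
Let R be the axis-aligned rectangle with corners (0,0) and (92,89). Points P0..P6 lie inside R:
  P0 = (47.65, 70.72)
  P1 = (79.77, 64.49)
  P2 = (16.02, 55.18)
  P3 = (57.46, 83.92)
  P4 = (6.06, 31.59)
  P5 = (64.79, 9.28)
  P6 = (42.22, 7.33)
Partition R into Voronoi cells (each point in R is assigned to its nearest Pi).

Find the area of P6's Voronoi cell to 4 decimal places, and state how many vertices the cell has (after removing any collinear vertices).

1. box [0,92]×[0,89]: [(0, 0) (92, 0) (92, 89) (0, 89)]
2. ⊥bis P6·P0 via (44.935,39.025): [(0, 42.8741) (0, 0) (92, 0) (92, 34.9934)]  |A|=3581.907
3. ⊥bis P6·P1 via (60.995,35.91): [(57.9504, 37.9101) (0, 42.8741) (0, 0) (92, 0) (92, 15.5419)]  |A|=3250.7497
4. ⊥bis P6·P2 via (29.12,31.255): [(57.9504, 37.9101) (43.5304, 39.1453) (0, 15.3105) (0, 0) (92, 0) (92, 15.5419)]  |A|=2650.822
5. ⊥bis P6·P3 via (49.84,45.625): [(57.9504, 37.9101) (43.5304, 39.1453) (0, 15.3105) (0, 0) (92, 0) (92, 15.5419)]  |A|=2650.822
6. ⊥bis P6·P4 via (24.14,19.46): [(57.9504, 37.9101) (43.5304, 39.1453) (33.7566, 33.7938) (11.0841, 0) (92, 0) (92, 15.5419)]  |A|=2205.119
7. ⊥bis P6·P5 via (53.505,8.305): [(50.895, 38.5145) (43.5304, 39.1453) (33.7566, 33.7938) (11.0841, 0) (54.2225, 0)]  |A|=1089.5844
8. canonical 5-gon: [(50.895, 38.5145) (43.5304, 39.1453) (33.7566, 33.7938) (11.0841, 0) (54.2225, 0)]
9. shoelace: 1089.5844

Area of P6's cell: 1089.5844 (5 vertices)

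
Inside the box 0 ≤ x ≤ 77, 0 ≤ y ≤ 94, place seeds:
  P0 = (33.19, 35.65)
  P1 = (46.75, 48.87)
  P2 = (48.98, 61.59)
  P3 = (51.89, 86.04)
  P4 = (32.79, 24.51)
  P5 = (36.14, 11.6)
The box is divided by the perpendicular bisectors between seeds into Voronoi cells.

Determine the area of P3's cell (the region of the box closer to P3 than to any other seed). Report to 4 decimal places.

Area of P3's cell: 1444.8677

1. box [0,77]×[0,94]: [(0, 0) (77, 0) (77, 94) (0, 94)]
2. ⊥bis P3·P0 via (42.54,60.845): [(0, 76.6318) (77, 48.0567) (77, 94) (0, 94)]  |A|=2437.4915
3. ⊥bis P3·P1 via (49.32,67.455): [(0, 76.6318) (10.1222, 72.8754) (77, 63.6273) (77, 94) (0, 94)]  |A|=1916.828
4. ⊥bis P3·P2 via (50.435,73.815): [(0, 79.8177) (77, 70.6533) (77, 94) (0, 94)]  |A|=1444.8677
5. ⊥bis P3·P4 via (42.34,55.275): [(0, 79.8177) (77, 70.6533) (77, 94) (0, 94)]  |A|=1444.8677
6. ⊥bis P3·P5 via (44.015,48.82): [(0, 79.8177) (77, 70.6533) (77, 94) (0, 94)]  |A|=1444.8677
7. canonical 4-gon: [(0, 79.8177) (77, 70.6533) (77, 94) (0, 94)]
8. shoelace: 1444.8677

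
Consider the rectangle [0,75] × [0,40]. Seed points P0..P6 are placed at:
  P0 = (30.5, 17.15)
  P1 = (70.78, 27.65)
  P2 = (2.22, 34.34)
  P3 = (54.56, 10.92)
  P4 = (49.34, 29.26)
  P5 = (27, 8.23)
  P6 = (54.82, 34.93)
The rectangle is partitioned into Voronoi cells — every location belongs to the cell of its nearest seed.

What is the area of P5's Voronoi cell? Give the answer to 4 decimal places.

1. box [0,75]×[0,40]: [(0, 0) (75, 0) (75, 40) (0, 40)]
2. ⊥bis P5·P0 via (28.75,12.69): [(0, 23.9708) (0, 0) (61.0914, 0)]  |A|=732.2054
3. ⊥bis P5·P1 via (48.89,17.94): [(55.9536, 2.0159) (0, 23.9708) (0, 0) (56.8479, 0)]  |A|=727.9281
4. ⊥bis P5·P2 via (14.61,21.285): [(55.9536, 2.0159) (12.3387, 19.1294) (0, 7.4192) (0, 0) (56.8479, 0)]  |A|=625.8153
5. ⊥bis P5·P3 via (40.78,9.575): [(40.9429, 7.9058) (12.3387, 19.1294) (0, 7.4192) (0, 0) (41.7146, 0)]  |A|=553.4982
6. ⊥bis P5·P4 via (38.17,18.745): [(40.9429, 7.9058) (12.3387, 19.1294) (0, 7.4192) (0, 0) (41.7146, 0)]  |A|=553.4982
7. ⊥bis P5·P6 via (40.91,21.58): [(40.9429, 7.9058) (12.3387, 19.1294) (0, 7.4192) (0, 0) (41.7146, 0)]  |A|=553.4982
8. canonical 5-gon: [(40.9429, 7.9058) (12.3387, 19.1294) (0, 7.4192) (0, 0) (41.7146, 0)]
9. shoelace: 553.4982

Area of P5's cell: 553.4982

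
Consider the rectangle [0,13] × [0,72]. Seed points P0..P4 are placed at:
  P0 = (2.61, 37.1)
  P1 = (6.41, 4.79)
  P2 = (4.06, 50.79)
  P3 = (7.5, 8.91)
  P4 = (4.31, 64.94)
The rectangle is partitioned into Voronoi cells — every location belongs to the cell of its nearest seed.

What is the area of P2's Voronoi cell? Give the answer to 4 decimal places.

1. box [0,13]×[0,72]: [(0, 0) (13, 0) (13, 72) (0, 72)]
2. ⊥bis P2·P0 via (3.335,43.945): [(0, 44.2982) (13, 42.9213) (13, 72) (0, 72)]  |A|=369.0729
3. ⊥bis P2·P1 via (5.235,27.79): [(0, 44.2982) (13, 42.9213) (13, 72) (0, 72)]  |A|=369.0729
4. ⊥bis P2·P3 via (5.78,29.85): [(0, 44.2982) (13, 42.9213) (13, 72) (0, 72)]  |A|=369.0729
5. ⊥bis P2·P4 via (4.185,57.865): [(0, 57.9389) (0, 44.2982) (13, 42.9213) (13, 57.7093)]  |A|=184.7862
6. canonical 4-gon: [(0, 57.9389) (0, 44.2982) (13, 42.9213) (13, 57.7093)]
7. shoelace: 184.7862

Area of P2's cell: 184.7862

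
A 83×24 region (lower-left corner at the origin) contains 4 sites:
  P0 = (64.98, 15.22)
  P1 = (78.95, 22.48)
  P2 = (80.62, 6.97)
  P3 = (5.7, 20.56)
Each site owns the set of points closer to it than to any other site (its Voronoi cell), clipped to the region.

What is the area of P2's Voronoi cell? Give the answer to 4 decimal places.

1. box [0,83]×[0,24]: [(0, 0) (83, 0) (83, 24) (0, 24)]
2. ⊥bis P2·P0 via (72.8,11.095): [(66.9475, 0) (83, 0) (83, 24) (79.6073, 24)]  |A|=233.3428
3. ⊥bis P2·P1 via (79.785,14.725): [(74.4095, 14.1462) (66.9475, 0) (83, 0) (83, 15.0712)]  |A|=178.2758
4. ⊥bis P2·P3 via (43.16,13.765): [(74.4095, 14.1462) (66.9475, 0) (83, 0) (83, 15.0712)]  |A|=178.2758
5. canonical 4-gon: [(74.4095, 14.1462) (66.9475, 0) (83, 0) (83, 15.0712)]
6. shoelace: 178.2758

Area of P2's cell: 178.2758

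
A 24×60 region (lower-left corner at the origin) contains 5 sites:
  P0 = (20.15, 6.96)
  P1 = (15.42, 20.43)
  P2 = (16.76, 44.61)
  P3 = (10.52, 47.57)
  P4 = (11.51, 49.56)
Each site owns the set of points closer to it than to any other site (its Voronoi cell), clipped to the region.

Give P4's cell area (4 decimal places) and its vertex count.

1. box [0,24]×[0,60]: [(0, 0) (24, 0) (24, 60) (0, 60)]
2. ⊥bis P4·P0 via (15.83,28.26): [(0, 25.0494) (24, 29.917) (24, 60) (0, 60)]  |A|=780.4029
3. ⊥bis P4·P1 via (13.465,34.995): [(0, 33.1876) (24, 36.4091) (24, 60) (0, 60)]  |A|=604.8394
4. ⊥bis P4·P2 via (14.135,47.085): [(0, 33.1876) (1.1813, 33.3462) (24, 57.5479) (24, 60) (0, 60)]  |A|=363.6591
5. ⊥bis P4·P3 via (11.015,48.565): [(0, 54.0448) (14.0887, 47.0359) (24, 57.5479) (24, 60) (0, 60)]  |A|=209.6716
6. canonical 5-gon: [(0, 54.0448) (14.0887, 47.0359) (24, 57.5479) (24, 60) (0, 60)]
7. shoelace: 209.6716

Area of P4's cell: 209.6716 (5 vertices)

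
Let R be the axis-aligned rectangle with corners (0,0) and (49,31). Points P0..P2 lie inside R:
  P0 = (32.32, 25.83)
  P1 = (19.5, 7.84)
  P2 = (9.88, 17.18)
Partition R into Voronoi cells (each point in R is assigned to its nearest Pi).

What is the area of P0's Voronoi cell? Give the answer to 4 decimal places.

Area of P0's cell: 593.8914

1. box [0,49]×[0,31]: [(0, 0) (49, 0) (49, 31) (0, 31)]
2. ⊥bis P0·P1 via (25.91,16.835): [(49, 0.3806) (49, 31) (6.0326, 31)]  |A|=657.8171
3. ⊥bis P0·P2 via (21.1,21.505): [(21.7602, 19.7922) (49, 0.3806) (49, 31) (17.4399, 31)]  |A|=593.8914
4. canonical 4-gon: [(21.7602, 19.7922) (49, 0.3806) (49, 31) (17.4399, 31)]
5. shoelace: 593.8914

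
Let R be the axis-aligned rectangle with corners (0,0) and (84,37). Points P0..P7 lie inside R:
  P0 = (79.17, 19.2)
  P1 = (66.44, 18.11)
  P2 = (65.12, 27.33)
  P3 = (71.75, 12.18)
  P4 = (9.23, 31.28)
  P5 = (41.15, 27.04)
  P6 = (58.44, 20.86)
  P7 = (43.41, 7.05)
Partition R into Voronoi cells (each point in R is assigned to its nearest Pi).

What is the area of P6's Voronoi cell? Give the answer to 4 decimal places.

1. box [0,84]×[0,37]: [(0, 0) (84, 0) (84, 37) (0, 37)]
2. ⊥bis P6·P0 via (68.805,20.03): [(0, 0) (67.2011, 0) (70.1639, 37) (0, 37)]  |A|=2541.2518
3. ⊥bis P6·P1 via (62.44,19.485): [(0, 0) (55.742, 0) (68.4608, 37) (0, 37)]  |A|=2297.752
4. ⊥bis P6·P2 via (61.78,24.095): [(0, 0) (55.742, 0) (63.4367, 22.3845) (49.2807, 37) (0, 37)]  |A|=2157.5889
5. ⊥bis P6·P3 via (65.095,16.52): [(0, 0) (54.3216, 0) (57.3253, 4.6059) (63.4367, 22.3845) (49.2807, 37) (0, 37)]  |A|=2154.3178
6. ⊥bis P6·P4 via (33.835,26.07): [(28.3148, 0) (54.3216, 0) (57.3253, 4.6059) (63.4367, 22.3845) (49.2807, 37) (36.1494, 37)]  |A|=961.7307
7. ⊥bis P6·P5 via (49.795,23.95): [(41.2345, 0) (54.3216, 0) (57.3253, 4.6059) (63.4367, 22.3845) (53.0635, 33.0944)]  |A|=394.0921
8. ⊥bis P6·P7 via (50.925,13.955): [(47.5395, 17.6396) (57.9215, 6.3404) (63.4367, 22.3845) (53.0635, 33.0944)]  |A|=224.1831
9. canonical 4-gon: [(47.5395, 17.6396) (57.9215, 6.3404) (63.4367, 22.3845) (53.0635, 33.0944)]
10. shoelace: 224.1831

Area of P6's cell: 224.1831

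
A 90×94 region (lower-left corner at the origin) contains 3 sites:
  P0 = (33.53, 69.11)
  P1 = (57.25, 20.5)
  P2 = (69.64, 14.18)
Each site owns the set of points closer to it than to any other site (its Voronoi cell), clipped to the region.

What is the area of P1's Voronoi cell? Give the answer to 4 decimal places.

Area of P1's cell: 2789.6649

1. box [0,90]×[0,94]: [(0, 0) (90, 0) (90, 94) (0, 94)]
2. ⊥bis P1·P0 via (45.39,44.805): [(0, 22.6562) (0, 0) (90, 0) (90, 66.5731)]  |A|=4015.3224
3. ⊥bis P1·P2 via (63.445,17.34): [(88.0805, 65.6365) (0, 22.6562) (0, 0) (54.6001, 0)]  |A|=2789.6649
4. canonical 4-gon: [(88.0805, 65.6365) (0, 22.6562) (0, 0) (54.6001, 0)]
5. shoelace: 2789.6649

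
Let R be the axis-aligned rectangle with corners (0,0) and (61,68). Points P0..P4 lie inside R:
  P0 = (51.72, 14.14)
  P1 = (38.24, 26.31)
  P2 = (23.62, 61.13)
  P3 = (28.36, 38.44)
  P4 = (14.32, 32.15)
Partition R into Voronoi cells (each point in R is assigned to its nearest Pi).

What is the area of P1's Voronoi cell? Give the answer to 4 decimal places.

Area of P1's cell: 868.9763

1. box [0,61]×[0,68]: [(0, 0) (61, 0) (61, 68) (0, 68)]
2. ⊥bis P1·P0 via (44.98,20.225): [(0, 0) (26.7205, 0) (61, 37.9694) (61, 68) (0, 68)]  |A|=3497.2134
3. ⊥bis P1·P2 via (30.93,43.72): [(0, 30.7333) (0, 0) (26.7205, 0) (61, 37.9694) (61, 56.3456)]  |A|=2005.1201
4. ⊥bis P1·P3 via (33.3,32.375): [(0, 5.2518) (0, 0) (26.7205, 0) (61, 37.9694) (61, 54.9369)]  |A|=1184.9701
5. ⊥bis P1·P4 via (26.28,29.23): [(25.4959, 26.0185) (19.1436, 0) (26.7205, 0) (61, 37.9694) (61, 54.9369)]  |A|=868.9763
6. canonical 5-gon: [(25.4959, 26.0185) (19.1436, 0) (26.7205, 0) (61, 37.9694) (61, 54.9369)]
7. shoelace: 868.9763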